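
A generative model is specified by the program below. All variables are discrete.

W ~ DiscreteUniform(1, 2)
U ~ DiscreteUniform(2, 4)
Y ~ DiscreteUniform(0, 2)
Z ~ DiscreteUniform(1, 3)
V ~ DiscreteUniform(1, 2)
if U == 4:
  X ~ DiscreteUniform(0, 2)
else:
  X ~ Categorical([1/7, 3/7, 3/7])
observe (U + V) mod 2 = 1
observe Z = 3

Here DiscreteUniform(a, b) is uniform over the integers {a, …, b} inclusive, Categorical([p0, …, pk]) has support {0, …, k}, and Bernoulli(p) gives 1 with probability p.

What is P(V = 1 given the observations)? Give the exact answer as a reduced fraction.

P(V = 1 | obs) = 2/3

Enumerate traces; 54 have nonzero weight after conditioning:
  (W=1, U=2, Y=0, Z=3, V=1, X=0) weight 1/756
  (W=1, U=2, Y=0, Z=3, V=1, X=1) weight 1/252
  (W=1, U=2, Y=0, Z=3, V=1, X=2) weight 1/252
  (W=1, U=2, Y=1, Z=3, V=1, X=0) weight 1/756
  (W=1, U=2, Y=1, Z=3, V=1, X=1) weight 1/252
  (W=1, U=2, Y=1, Z=3, V=1, X=2) weight 1/252
  (W=1, U=2, Y=2, Z=3, V=1, X=0) weight 1/756
  (W=1, U=2, Y=2, Z=3, V=1, X=1) weight 1/252
  (W=1, U=3, Y=0, Z=3, V=2, X=0) weight 1/756
  … 45 more
Group by V:
  weight(V=1) = 1/9
  weight(V=2) = 1/18
Total weight = 1/9 + 1/18 = 1/6
P(V=1 | obs) = 1/9 / 1/6 = 2/3
P(V=2 | obs) = 1/18 / 1/6 = 1/3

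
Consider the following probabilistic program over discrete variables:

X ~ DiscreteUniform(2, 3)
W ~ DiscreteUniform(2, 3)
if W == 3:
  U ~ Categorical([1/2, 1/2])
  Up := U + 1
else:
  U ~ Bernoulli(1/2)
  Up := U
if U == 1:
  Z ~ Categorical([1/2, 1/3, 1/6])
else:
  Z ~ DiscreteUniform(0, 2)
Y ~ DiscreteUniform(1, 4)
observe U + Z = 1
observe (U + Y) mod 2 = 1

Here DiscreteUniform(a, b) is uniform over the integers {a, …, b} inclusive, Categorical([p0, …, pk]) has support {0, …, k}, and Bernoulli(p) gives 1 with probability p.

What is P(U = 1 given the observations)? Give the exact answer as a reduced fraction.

P(U = 1 | obs) = 3/5

Enumerate traces; 16 have nonzero weight after conditioning:
  (X=2, W=2, U=0, Z=1, Y=1) weight 1/96
  (X=2, W=2, U=0, Z=1, Y=3) weight 1/96
  (X=2, W=2, U=1, Z=0, Y=2) weight 1/64
  (X=2, W=2, U=1, Z=0, Y=4) weight 1/64
  (X=2, W=3, U=0, Z=1, Y=1) weight 1/96
  (X=2, W=3, U=0, Z=1, Y=3) weight 1/96
  (X=2, W=3, U=1, Z=0, Y=2) weight 1/64
  (X=2, W=3, U=1, Z=0, Y=4) weight 1/64
  … 8 more
Group by U:
  weight(U=0) = 1/12
  weight(U=1) = 1/8
Total weight = 1/12 + 1/8 = 5/24
P(U=0 | obs) = 1/12 / 5/24 = 2/5
P(U=1 | obs) = 1/8 / 5/24 = 3/5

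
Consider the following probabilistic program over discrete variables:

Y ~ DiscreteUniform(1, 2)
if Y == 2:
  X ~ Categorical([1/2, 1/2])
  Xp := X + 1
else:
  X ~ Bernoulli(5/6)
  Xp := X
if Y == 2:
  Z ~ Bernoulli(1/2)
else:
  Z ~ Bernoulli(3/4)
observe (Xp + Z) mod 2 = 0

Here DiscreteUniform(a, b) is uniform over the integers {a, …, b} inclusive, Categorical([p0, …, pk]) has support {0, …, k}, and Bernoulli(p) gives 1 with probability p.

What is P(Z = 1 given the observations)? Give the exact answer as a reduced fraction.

Enumerate traces; 4 have nonzero weight after conditioning:
  (Y=1, X=0, Z=0) weight 1/48
  (Y=1, X=1, Z=1) weight 5/16
  (Y=2, X=0, Z=1) weight 1/8
  (Y=2, X=1, Z=0) weight 1/8
Group by Z:
  weight(Z=0) = 7/48
  weight(Z=1) = 7/16
Total weight = 7/48 + 7/16 = 7/12
P(Z=0 | obs) = 7/48 / 7/12 = 1/4
P(Z=1 | obs) = 7/16 / 7/12 = 3/4

P(Z = 1 | obs) = 3/4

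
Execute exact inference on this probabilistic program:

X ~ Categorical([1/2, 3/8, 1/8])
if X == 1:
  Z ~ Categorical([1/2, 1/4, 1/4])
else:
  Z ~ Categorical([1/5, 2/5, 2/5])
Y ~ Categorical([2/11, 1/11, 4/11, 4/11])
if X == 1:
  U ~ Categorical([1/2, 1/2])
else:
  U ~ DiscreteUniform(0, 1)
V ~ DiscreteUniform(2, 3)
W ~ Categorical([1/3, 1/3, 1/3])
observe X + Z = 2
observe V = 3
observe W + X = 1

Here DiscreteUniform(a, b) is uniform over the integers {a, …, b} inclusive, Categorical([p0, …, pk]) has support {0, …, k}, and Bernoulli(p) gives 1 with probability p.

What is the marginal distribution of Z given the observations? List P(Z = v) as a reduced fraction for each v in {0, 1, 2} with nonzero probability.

P(Z=1) = 15/47, P(Z=2) = 32/47

Enumerate traces; 16 have nonzero weight after conditioning:
  (X=0, Z=2, Y=0, U=0, V=3, W=1) weight 1/330
  (X=0, Z=2, Y=0, U=1, V=3, W=1) weight 1/330
  (X=0, Z=2, Y=1, U=0, V=3, W=1) weight 1/660
  (X=0, Z=2, Y=1, U=1, V=3, W=1) weight 1/660
  (X=0, Z=2, Y=2, U=0, V=3, W=1) weight 1/165
  (X=0, Z=2, Y=2, U=1, V=3, W=1) weight 1/165
  (X=0, Z=2, Y=3, U=0, V=3, W=1) weight 1/165
  (X=0, Z=2, Y=3, U=1, V=3, W=1) weight 1/165
  (X=1, Z=1, Y=0, U=0, V=3, W=0) weight 1/704
  … 7 more
Group by Z:
  weight(Z=1) = 1/64
  weight(Z=2) = 1/30
Total weight = 1/64 + 1/30 = 47/960
P(Z=1 | obs) = 1/64 / 47/960 = 15/47
P(Z=2 | obs) = 1/30 / 47/960 = 32/47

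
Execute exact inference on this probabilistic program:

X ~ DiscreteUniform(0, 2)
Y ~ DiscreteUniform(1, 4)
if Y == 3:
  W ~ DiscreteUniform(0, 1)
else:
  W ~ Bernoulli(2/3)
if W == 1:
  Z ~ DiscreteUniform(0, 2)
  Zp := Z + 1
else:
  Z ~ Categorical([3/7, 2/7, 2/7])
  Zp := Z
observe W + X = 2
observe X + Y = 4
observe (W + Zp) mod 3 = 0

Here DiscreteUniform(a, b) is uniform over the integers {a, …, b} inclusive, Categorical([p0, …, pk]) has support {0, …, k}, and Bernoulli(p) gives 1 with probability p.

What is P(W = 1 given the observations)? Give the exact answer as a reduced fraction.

Enumerate traces; 2 have nonzero weight after conditioning:
  (X=1, Y=3, W=1, Z=1) weight 1/72
  (X=2, Y=2, W=0, Z=0) weight 1/84
Group by W:
  weight(W=0) = 1/84
  weight(W=1) = 1/72
Total weight = 1/84 + 1/72 = 13/504
P(W=0 | obs) = 1/84 / 13/504 = 6/13
P(W=1 | obs) = 1/72 / 13/504 = 7/13

P(W = 1 | obs) = 7/13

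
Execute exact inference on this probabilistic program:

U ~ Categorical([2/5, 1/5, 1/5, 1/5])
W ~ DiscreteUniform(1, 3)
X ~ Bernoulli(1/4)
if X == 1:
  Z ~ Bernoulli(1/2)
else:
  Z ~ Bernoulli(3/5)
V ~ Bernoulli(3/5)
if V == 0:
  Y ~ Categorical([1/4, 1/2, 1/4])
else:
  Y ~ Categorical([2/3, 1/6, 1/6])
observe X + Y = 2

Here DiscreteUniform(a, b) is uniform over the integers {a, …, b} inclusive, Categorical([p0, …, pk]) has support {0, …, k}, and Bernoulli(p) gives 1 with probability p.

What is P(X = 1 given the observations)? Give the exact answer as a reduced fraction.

P(X = 1 | obs) = 1/3

Enumerate traces; 96 have nonzero weight after conditioning:
  (U=0, W=1, X=0, Z=0, V=0, Y=2) weight 1/250
  (U=0, W=1, X=0, Z=0, V=1, Y=2) weight 1/250
  (U=0, W=1, X=0, Z=1, V=0, Y=2) weight 3/500
  (U=0, W=1, X=0, Z=1, V=1, Y=2) weight 3/500
  (U=0, W=1, X=1, Z=0, V=0, Y=1) weight 1/300
  (U=0, W=1, X=1, Z=0, V=1, Y=1) weight 1/600
  (U=0, W=1, X=1, Z=1, V=0, Y=1) weight 1/300
  (U=0, W=1, X=1, Z=1, V=1, Y=1) weight 1/600
  … 88 more
Group by X:
  weight(X=0) = 3/20
  weight(X=1) = 3/40
Total weight = 3/20 + 3/40 = 9/40
P(X=0 | obs) = 3/20 / 9/40 = 2/3
P(X=1 | obs) = 3/40 / 9/40 = 1/3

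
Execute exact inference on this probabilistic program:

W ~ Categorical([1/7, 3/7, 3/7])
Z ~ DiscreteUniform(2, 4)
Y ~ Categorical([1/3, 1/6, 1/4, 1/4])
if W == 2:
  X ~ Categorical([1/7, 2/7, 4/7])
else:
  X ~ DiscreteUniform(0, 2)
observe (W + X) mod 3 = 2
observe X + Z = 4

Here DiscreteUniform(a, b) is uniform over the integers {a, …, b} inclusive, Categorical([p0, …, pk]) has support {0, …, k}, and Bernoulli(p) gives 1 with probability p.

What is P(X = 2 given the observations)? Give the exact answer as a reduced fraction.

Enumerate traces; 12 have nonzero weight after conditioning:
  (W=0, Z=2, Y=0, X=2) weight 1/189
  (W=0, Z=2, Y=1, X=2) weight 1/378
  (W=0, Z=2, Y=2, X=2) weight 1/252
  (W=0, Z=2, Y=3, X=2) weight 1/252
  (W=1, Z=3, Y=0, X=1) weight 1/63
  (W=1, Z=3, Y=1, X=1) weight 1/126
  (W=1, Z=3, Y=2, X=1) weight 1/84
  (W=1, Z=3, Y=3, X=1) weight 1/84
  (W=2, Z=4, Y=0, X=0) weight 1/147
  … 3 more
Group by X:
  weight(X=0) = 1/49
  weight(X=1) = 1/21
  weight(X=2) = 1/63
Total weight = 1/49 + 1/21 + 1/63 = 37/441
P(X=0 | obs) = 1/49 / 37/441 = 9/37
P(X=1 | obs) = 1/21 / 37/441 = 21/37
P(X=2 | obs) = 1/63 / 37/441 = 7/37

P(X = 2 | obs) = 7/37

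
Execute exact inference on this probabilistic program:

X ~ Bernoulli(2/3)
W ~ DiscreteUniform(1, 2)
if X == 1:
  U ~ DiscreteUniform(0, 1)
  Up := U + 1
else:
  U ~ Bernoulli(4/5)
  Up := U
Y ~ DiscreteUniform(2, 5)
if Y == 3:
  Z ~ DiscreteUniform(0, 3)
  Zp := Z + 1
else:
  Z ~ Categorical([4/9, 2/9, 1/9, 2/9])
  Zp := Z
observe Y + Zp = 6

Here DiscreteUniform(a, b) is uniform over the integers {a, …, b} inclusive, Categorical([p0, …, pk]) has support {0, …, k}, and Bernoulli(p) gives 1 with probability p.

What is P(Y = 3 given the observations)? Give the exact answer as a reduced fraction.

P(Y = 3 | obs) = 3/7

Enumerate traces; 24 have nonzero weight after conditioning:
  (X=0, W=1, U=0, Y=3, Z=2) weight 1/480
  (X=0, W=1, U=0, Y=4, Z=2) weight 1/1080
  (X=0, W=1, U=0, Y=5, Z=1) weight 1/540
  (X=0, W=1, U=1, Y=3, Z=2) weight 1/120
  (X=0, W=1, U=1, Y=4, Z=2) weight 1/270
  (X=0, W=1, U=1, Y=5, Z=1) weight 1/135
  (X=0, W=2, U=0, Y=3, Z=2) weight 1/480
  (X=0, W=2, U=0, Y=4, Z=2) weight 1/1080
  … 16 more
Group by Y:
  weight(Y=3) = 1/16
  weight(Y=4) = 1/36
  weight(Y=5) = 1/18
Total weight = 1/16 + 1/36 + 1/18 = 7/48
P(Y=3 | obs) = 1/16 / 7/48 = 3/7
P(Y=4 | obs) = 1/36 / 7/48 = 4/21
P(Y=5 | obs) = 1/18 / 7/48 = 8/21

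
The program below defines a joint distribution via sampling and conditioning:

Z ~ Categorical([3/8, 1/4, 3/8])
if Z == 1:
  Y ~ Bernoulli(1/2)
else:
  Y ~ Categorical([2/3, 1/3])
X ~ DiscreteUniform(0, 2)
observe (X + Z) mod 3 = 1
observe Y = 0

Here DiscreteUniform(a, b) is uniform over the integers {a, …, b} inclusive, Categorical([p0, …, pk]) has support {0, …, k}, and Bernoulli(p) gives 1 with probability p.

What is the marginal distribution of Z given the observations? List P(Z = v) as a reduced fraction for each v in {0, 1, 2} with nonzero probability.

Enumerate traces; 3 have nonzero weight after conditioning:
  (Z=0, Y=0, X=1) weight 1/12
  (Z=1, Y=0, X=0) weight 1/24
  (Z=2, Y=0, X=2) weight 1/12
Group by Z:
  weight(Z=0) = 1/12
  weight(Z=1) = 1/24
  weight(Z=2) = 1/12
Total weight = 1/12 + 1/24 + 1/12 = 5/24
P(Z=0 | obs) = 1/12 / 5/24 = 2/5
P(Z=1 | obs) = 1/24 / 5/24 = 1/5
P(Z=2 | obs) = 1/12 / 5/24 = 2/5

P(Z=0) = 2/5, P(Z=1) = 1/5, P(Z=2) = 2/5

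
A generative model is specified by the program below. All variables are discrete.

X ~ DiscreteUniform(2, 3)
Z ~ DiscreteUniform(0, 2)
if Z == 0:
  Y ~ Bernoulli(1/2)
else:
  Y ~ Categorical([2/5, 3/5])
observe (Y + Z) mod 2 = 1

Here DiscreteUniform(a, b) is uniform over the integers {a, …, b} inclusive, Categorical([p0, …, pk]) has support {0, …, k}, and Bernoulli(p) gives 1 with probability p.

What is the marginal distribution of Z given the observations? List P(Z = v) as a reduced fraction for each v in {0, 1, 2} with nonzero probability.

P(Z=0) = 1/3, P(Z=1) = 4/15, P(Z=2) = 2/5

Enumerate traces; 6 have nonzero weight after conditioning:
  (X=2, Z=0, Y=1) weight 1/12
  (X=2, Z=1, Y=0) weight 1/15
  (X=2, Z=2, Y=1) weight 1/10
  (X=3, Z=0, Y=1) weight 1/12
  (X=3, Z=1, Y=0) weight 1/15
  (X=3, Z=2, Y=1) weight 1/10
Group by Z:
  weight(Z=0) = 1/6
  weight(Z=1) = 2/15
  weight(Z=2) = 1/5
Total weight = 1/6 + 2/15 + 1/5 = 1/2
P(Z=0 | obs) = 1/6 / 1/2 = 1/3
P(Z=1 | obs) = 2/15 / 1/2 = 4/15
P(Z=2 | obs) = 1/5 / 1/2 = 2/5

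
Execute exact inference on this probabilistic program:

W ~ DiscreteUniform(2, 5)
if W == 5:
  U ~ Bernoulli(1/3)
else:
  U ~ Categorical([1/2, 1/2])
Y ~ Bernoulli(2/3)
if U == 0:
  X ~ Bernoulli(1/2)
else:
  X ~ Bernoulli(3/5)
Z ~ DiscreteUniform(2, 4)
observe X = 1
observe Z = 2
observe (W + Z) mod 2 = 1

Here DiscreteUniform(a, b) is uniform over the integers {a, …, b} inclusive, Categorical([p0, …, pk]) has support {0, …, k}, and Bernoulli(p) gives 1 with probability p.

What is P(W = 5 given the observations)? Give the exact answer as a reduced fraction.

Enumerate traces; 8 have nonzero weight after conditioning:
  (W=3, U=0, Y=0, X=1, Z=2) weight 1/144
  (W=3, U=0, Y=1, X=1, Z=2) weight 1/72
  (W=3, U=1, Y=0, X=1, Z=2) weight 1/120
  (W=3, U=1, Y=1, X=1, Z=2) weight 1/60
  (W=5, U=0, Y=0, X=1, Z=2) weight 1/108
  (W=5, U=0, Y=1, X=1, Z=2) weight 1/54
  (W=5, U=1, Y=0, X=1, Z=2) weight 1/180
  (W=5, U=1, Y=1, X=1, Z=2) weight 1/90
Group by W:
  weight(W=3) = 11/240
  weight(W=5) = 2/45
Total weight = 11/240 + 2/45 = 13/144
P(W=3 | obs) = 11/240 / 13/144 = 33/65
P(W=5 | obs) = 2/45 / 13/144 = 32/65

P(W = 5 | obs) = 32/65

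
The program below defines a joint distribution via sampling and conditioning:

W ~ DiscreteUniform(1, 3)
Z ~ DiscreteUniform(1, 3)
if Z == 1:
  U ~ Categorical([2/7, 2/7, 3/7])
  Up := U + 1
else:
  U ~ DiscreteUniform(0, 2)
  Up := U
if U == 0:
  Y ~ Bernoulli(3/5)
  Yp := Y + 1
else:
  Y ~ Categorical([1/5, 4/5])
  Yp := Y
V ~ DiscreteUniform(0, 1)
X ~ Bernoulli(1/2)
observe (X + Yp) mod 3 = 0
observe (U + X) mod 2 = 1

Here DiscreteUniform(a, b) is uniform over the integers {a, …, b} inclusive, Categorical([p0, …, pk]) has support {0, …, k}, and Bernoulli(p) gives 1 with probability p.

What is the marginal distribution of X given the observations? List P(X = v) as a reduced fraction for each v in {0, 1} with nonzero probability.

P(X=0) = 1/4, P(X=1) = 3/4

Enumerate traces; 36 have nonzero weight after conditioning:
  (W=1, Z=1, U=0, Y=1, V=0, X=1) weight 1/210
  (W=1, Z=1, U=0, Y=1, V=1, X=1) weight 1/210
  (W=1, Z=1, U=1, Y=0, V=0, X=0) weight 1/630
  (W=1, Z=1, U=1, Y=0, V=1, X=0) weight 1/630
  (W=1, Z=2, U=0, Y=1, V=0, X=1) weight 1/180
  (W=1, Z=2, U=0, Y=1, V=1, X=1) weight 1/180
  (W=1, Z=2, U=1, Y=0, V=0, X=0) weight 1/540
  (W=1, Z=2, U=1, Y=0, V=1, X=0) weight 1/540
  … 28 more
Group by X:
  weight(X=0) = 2/63
  weight(X=1) = 2/21
Total weight = 2/63 + 2/21 = 8/63
P(X=0 | obs) = 2/63 / 8/63 = 1/4
P(X=1 | obs) = 2/21 / 8/63 = 3/4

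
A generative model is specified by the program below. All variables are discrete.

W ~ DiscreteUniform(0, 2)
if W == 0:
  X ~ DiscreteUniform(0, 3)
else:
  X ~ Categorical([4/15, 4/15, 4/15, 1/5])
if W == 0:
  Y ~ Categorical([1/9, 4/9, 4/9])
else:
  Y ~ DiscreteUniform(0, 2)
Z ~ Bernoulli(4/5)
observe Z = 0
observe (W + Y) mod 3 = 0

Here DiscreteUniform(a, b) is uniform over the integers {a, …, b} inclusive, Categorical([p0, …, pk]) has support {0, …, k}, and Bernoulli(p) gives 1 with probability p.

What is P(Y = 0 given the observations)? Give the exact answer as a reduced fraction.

Enumerate traces; 12 have nonzero weight after conditioning:
  (W=0, X=0, Y=0, Z=0) weight 1/540
  (W=0, X=1, Y=0, Z=0) weight 1/540
  (W=0, X=2, Y=0, Z=0) weight 1/540
  (W=0, X=3, Y=0, Z=0) weight 1/540
  (W=1, X=0, Y=2, Z=0) weight 4/675
  (W=1, X=1, Y=2, Z=0) weight 4/675
  (W=1, X=2, Y=2, Z=0) weight 4/675
  (W=1, X=3, Y=2, Z=0) weight 1/225
  (W=2, X=0, Y=1, Z=0) weight 4/675
  … 3 more
Group by Y:
  weight(Y=0) = 1/135
  weight(Y=1) = 1/45
  weight(Y=2) = 1/45
Total weight = 1/135 + 1/45 + 1/45 = 7/135
P(Y=0 | obs) = 1/135 / 7/135 = 1/7
P(Y=1 | obs) = 1/45 / 7/135 = 3/7
P(Y=2 | obs) = 1/45 / 7/135 = 3/7

P(Y = 0 | obs) = 1/7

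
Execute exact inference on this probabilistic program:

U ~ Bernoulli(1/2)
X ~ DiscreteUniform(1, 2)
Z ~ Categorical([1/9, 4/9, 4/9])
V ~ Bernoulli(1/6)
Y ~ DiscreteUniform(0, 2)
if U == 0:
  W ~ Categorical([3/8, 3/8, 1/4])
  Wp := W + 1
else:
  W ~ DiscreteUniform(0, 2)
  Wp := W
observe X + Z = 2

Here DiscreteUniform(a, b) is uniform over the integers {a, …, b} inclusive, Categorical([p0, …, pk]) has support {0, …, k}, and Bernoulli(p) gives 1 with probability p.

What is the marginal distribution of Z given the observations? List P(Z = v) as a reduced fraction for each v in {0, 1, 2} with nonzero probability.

P(Z=0) = 1/5, P(Z=1) = 4/5

Enumerate traces; 72 have nonzero weight after conditioning:
  (U=0, X=1, Z=1, V=0, Y=0, W=0) weight 5/432
  (U=0, X=1, Z=1, V=0, Y=0, W=1) weight 5/432
  (U=0, X=1, Z=1, V=0, Y=0, W=2) weight 5/648
  (U=0, X=1, Z=1, V=0, Y=1, W=0) weight 5/432
  (U=0, X=1, Z=1, V=0, Y=1, W=1) weight 5/432
  (U=0, X=1, Z=1, V=0, Y=1, W=2) weight 5/648
  (U=0, X=1, Z=1, V=0, Y=2, W=0) weight 5/432
  (U=0, X=1, Z=1, V=0, Y=2, W=1) weight 5/432
  (U=0, X=2, Z=0, V=0, Y=0, W=0) weight 5/1728
  … 63 more
Group by Z:
  weight(Z=0) = 1/18
  weight(Z=1) = 2/9
Total weight = 1/18 + 2/9 = 5/18
P(Z=0 | obs) = 1/18 / 5/18 = 1/5
P(Z=1 | obs) = 2/9 / 5/18 = 4/5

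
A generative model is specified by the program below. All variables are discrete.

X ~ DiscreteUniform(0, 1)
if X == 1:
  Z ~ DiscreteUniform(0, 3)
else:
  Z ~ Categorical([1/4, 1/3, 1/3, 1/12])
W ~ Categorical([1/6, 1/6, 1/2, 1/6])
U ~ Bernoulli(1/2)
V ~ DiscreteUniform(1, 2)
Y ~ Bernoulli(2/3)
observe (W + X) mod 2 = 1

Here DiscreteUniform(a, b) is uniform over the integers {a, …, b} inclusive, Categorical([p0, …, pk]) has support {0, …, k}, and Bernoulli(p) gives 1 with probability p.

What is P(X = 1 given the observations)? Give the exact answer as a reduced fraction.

Enumerate traces; 128 have nonzero weight after conditioning:
  (X=0, Z=0, W=1, U=0, V=1, Y=0) weight 1/576
  (X=0, Z=0, W=1, U=0, V=1, Y=1) weight 1/288
  (X=0, Z=0, W=1, U=0, V=2, Y=0) weight 1/576
  (X=0, Z=0, W=1, U=0, V=2, Y=1) weight 1/288
  (X=0, Z=0, W=1, U=1, V=1, Y=0) weight 1/576
  (X=0, Z=0, W=1, U=1, V=1, Y=1) weight 1/288
  (X=0, Z=0, W=1, U=1, V=2, Y=0) weight 1/576
  (X=0, Z=0, W=1, U=1, V=2, Y=1) weight 1/288
  (X=1, Z=0, W=0, U=0, V=1, Y=0) weight 1/576
  … 119 more
Group by X:
  weight(X=0) = 1/6
  weight(X=1) = 1/3
Total weight = 1/6 + 1/3 = 1/2
P(X=0 | obs) = 1/6 / 1/2 = 1/3
P(X=1 | obs) = 1/3 / 1/2 = 2/3

P(X = 1 | obs) = 2/3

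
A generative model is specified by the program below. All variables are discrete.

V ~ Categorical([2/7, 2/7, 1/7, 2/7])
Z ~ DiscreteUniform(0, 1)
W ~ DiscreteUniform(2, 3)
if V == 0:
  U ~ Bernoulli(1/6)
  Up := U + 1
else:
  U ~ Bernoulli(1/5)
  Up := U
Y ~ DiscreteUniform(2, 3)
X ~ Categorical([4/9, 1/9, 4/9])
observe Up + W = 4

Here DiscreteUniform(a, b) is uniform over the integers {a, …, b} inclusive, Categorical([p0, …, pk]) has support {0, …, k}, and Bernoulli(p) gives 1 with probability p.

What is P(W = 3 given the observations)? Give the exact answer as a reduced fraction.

Enumerate traces; 60 have nonzero weight after conditioning:
  (V=0, Z=0, W=2, U=1, Y=2, X=0) weight 1/378
  (V=0, Z=0, W=2, U=1, Y=2, X=1) weight 1/1512
  (V=0, Z=0, W=2, U=1, Y=2, X=2) weight 1/378
  (V=0, Z=0, W=2, U=1, Y=3, X=0) weight 1/378
  (V=0, Z=0, W=2, U=1, Y=3, X=1) weight 1/1512
  (V=0, Z=0, W=2, U=1, Y=3, X=2) weight 1/378
  (V=0, Z=0, W=3, U=0, Y=2, X=0) weight 5/378
  (V=0, Z=0, W=3, U=0, Y=2, X=1) weight 5/1512
  … 52 more
Group by W:
  weight(W=2) = 1/42
  weight(W=3) = 4/21
Total weight = 1/42 + 4/21 = 3/14
P(W=2 | obs) = 1/42 / 3/14 = 1/9
P(W=3 | obs) = 4/21 / 3/14 = 8/9

P(W = 3 | obs) = 8/9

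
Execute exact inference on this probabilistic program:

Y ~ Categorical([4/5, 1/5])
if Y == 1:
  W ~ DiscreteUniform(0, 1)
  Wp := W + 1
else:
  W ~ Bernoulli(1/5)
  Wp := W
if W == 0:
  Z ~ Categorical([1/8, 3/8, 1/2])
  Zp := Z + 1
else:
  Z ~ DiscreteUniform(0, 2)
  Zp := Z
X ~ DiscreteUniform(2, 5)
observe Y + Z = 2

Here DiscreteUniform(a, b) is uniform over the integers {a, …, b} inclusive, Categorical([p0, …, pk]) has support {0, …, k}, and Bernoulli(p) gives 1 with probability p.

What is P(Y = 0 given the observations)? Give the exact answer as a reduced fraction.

P(Y = 0 | obs) = 448/533

Enumerate traces; 16 have nonzero weight after conditioning:
  (Y=0, W=0, Z=2, X=2) weight 2/25
  (Y=0, W=0, Z=2, X=3) weight 2/25
  (Y=0, W=0, Z=2, X=4) weight 2/25
  (Y=0, W=0, Z=2, X=5) weight 2/25
  (Y=0, W=1, Z=2, X=2) weight 1/75
  (Y=0, W=1, Z=2, X=3) weight 1/75
  (Y=0, W=1, Z=2, X=4) weight 1/75
  (Y=0, W=1, Z=2, X=5) weight 1/75
  (Y=1, W=0, Z=1, X=2) weight 3/320
  … 7 more
Group by Y:
  weight(Y=0) = 28/75
  weight(Y=1) = 17/240
Total weight = 28/75 + 17/240 = 533/1200
P(Y=0 | obs) = 28/75 / 533/1200 = 448/533
P(Y=1 | obs) = 17/240 / 533/1200 = 85/533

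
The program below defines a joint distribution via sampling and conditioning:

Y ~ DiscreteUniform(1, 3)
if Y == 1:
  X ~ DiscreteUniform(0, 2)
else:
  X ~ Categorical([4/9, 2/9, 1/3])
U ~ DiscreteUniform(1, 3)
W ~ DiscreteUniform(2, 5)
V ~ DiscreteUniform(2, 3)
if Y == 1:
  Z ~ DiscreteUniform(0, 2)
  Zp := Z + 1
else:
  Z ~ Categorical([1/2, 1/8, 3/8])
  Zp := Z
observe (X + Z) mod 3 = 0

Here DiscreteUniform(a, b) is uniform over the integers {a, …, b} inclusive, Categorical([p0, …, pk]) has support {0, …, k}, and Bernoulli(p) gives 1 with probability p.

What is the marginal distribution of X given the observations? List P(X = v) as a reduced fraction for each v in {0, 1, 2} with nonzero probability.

P(X=0) = 20/37, P(X=1) = 10/37, P(X=2) = 7/37

Enumerate traces; 216 have nonzero weight after conditioning:
  (Y=1, X=0, U=1, W=2, V=2, Z=0) weight 1/648
  (Y=1, X=0, U=1, W=2, V=3, Z=0) weight 1/648
  (Y=1, X=0, U=1, W=3, V=2, Z=0) weight 1/648
  (Y=1, X=0, U=1, W=3, V=3, Z=0) weight 1/648
  (Y=1, X=0, U=1, W=4, V=2, Z=0) weight 1/648
  (Y=1, X=0, U=1, W=4, V=3, Z=0) weight 1/648
  (Y=1, X=0, U=1, W=5, V=2, Z=0) weight 1/648
  (Y=1, X=0, U=1, W=5, V=3, Z=0) weight 1/648
  (Y=1, X=1, U=1, W=2, V=2, Z=2) weight 1/648
  (Y=1, X=2, U=1, W=2, V=2, Z=1) weight 1/648
  … 206 more
Group by X:
  weight(X=0) = 5/27
  weight(X=1) = 5/54
  weight(X=2) = 7/108
Total weight = 5/27 + 5/54 + 7/108 = 37/108
P(X=0 | obs) = 5/27 / 37/108 = 20/37
P(X=1 | obs) = 5/54 / 37/108 = 10/37
P(X=2 | obs) = 7/108 / 37/108 = 7/37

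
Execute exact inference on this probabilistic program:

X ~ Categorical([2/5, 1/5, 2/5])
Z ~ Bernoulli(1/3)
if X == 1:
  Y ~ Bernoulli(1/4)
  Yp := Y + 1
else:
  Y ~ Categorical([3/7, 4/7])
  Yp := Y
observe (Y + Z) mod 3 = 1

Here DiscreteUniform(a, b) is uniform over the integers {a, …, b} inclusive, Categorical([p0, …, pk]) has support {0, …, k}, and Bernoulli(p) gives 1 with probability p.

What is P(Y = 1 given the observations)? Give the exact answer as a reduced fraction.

P(Y = 1 | obs) = 142/211

Enumerate traces; 6 have nonzero weight after conditioning:
  (X=0, Z=0, Y=1) weight 16/105
  (X=0, Z=1, Y=0) weight 2/35
  (X=1, Z=0, Y=1) weight 1/30
  (X=1, Z=1, Y=0) weight 1/20
  (X=2, Z=0, Y=1) weight 16/105
  (X=2, Z=1, Y=0) weight 2/35
Group by Y:
  weight(Y=0) = 23/140
  weight(Y=1) = 71/210
Total weight = 23/140 + 71/210 = 211/420
P(Y=0 | obs) = 23/140 / 211/420 = 69/211
P(Y=1 | obs) = 71/210 / 211/420 = 142/211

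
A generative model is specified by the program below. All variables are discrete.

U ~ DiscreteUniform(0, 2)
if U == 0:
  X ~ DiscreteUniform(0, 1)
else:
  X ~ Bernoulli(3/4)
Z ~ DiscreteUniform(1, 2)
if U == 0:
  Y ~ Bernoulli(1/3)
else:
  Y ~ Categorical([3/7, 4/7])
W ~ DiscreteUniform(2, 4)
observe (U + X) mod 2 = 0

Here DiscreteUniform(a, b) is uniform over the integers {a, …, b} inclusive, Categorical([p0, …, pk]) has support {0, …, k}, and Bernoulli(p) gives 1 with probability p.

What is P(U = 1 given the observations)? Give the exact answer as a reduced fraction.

P(U = 1 | obs) = 1/2

Enumerate traces; 36 have nonzero weight after conditioning:
  (U=0, X=0, Z=1, Y=0, W=2) weight 1/54
  (U=0, X=0, Z=1, Y=0, W=3) weight 1/54
  (U=0, X=0, Z=1, Y=0, W=4) weight 1/54
  (U=0, X=0, Z=1, Y=1, W=2) weight 1/108
  (U=0, X=0, Z=1, Y=1, W=3) weight 1/108
  (U=0, X=0, Z=1, Y=1, W=4) weight 1/108
  (U=0, X=0, Z=2, Y=0, W=2) weight 1/54
  (U=0, X=0, Z=2, Y=0, W=3) weight 1/54
  (U=1, X=1, Z=1, Y=0, W=2) weight 1/56
  (U=2, X=0, Z=1, Y=0, W=2) weight 1/168
  … 26 more
Group by U:
  weight(U=0) = 1/6
  weight(U=1) = 1/4
  weight(U=2) = 1/12
Total weight = 1/6 + 1/4 + 1/12 = 1/2
P(U=0 | obs) = 1/6 / 1/2 = 1/3
P(U=1 | obs) = 1/4 / 1/2 = 1/2
P(U=2 | obs) = 1/12 / 1/2 = 1/6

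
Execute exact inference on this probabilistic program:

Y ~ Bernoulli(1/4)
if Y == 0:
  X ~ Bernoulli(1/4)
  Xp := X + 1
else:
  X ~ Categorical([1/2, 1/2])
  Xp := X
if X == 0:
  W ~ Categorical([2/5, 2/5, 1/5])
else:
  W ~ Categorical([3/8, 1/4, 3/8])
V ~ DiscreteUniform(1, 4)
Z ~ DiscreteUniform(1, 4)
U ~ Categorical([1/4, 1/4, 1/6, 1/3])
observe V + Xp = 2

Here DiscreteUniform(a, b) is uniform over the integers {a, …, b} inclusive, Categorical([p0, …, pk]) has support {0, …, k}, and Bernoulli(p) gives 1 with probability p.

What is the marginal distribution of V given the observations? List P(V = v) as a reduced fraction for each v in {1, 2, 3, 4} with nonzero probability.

Enumerate traces; 144 have nonzero weight after conditioning:
  (Y=0, X=0, W=0, V=1, Z=1, U=0) weight 9/2560
  (Y=0, X=0, W=0, V=1, Z=1, U=1) weight 9/2560
  (Y=0, X=0, W=0, V=1, Z=1, U=2) weight 3/1280
  (Y=0, X=0, W=0, V=1, Z=1, U=3) weight 3/640
  (Y=0, X=0, W=0, V=1, Z=2, U=0) weight 9/2560
  (Y=0, X=0, W=0, V=1, Z=2, U=1) weight 9/2560
  (Y=0, X=0, W=0, V=1, Z=2, U=2) weight 3/1280
  (Y=0, X=0, W=0, V=1, Z=2, U=3) weight 3/640
  (Y=1, X=0, W=0, V=2, Z=1, U=0) weight 1/1280
  … 135 more
Group by V:
  weight(V=1) = 11/64
  weight(V=2) = 1/32
Total weight = 11/64 + 1/32 = 13/64
P(V=1 | obs) = 11/64 / 13/64 = 11/13
P(V=2 | obs) = 1/32 / 13/64 = 2/13

P(V=1) = 11/13, P(V=2) = 2/13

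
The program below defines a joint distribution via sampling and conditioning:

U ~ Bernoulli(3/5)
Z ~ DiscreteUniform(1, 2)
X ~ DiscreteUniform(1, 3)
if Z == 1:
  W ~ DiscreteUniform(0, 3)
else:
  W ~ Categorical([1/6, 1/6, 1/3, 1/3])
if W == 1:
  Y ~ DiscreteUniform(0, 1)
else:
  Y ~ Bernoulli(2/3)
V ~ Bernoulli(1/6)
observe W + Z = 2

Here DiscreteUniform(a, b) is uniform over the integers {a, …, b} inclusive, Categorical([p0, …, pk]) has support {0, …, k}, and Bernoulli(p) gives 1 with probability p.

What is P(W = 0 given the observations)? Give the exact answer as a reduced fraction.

P(W = 0 | obs) = 2/5

Enumerate traces; 48 have nonzero weight after conditioning:
  (U=0, Z=1, X=1, W=1, Y=0, V=0) weight 1/144
  (U=0, Z=1, X=1, W=1, Y=0, V=1) weight 1/720
  (U=0, Z=1, X=1, W=1, Y=1, V=0) weight 1/144
  (U=0, Z=1, X=1, W=1, Y=1, V=1) weight 1/720
  (U=0, Z=1, X=2, W=1, Y=0, V=0) weight 1/144
  (U=0, Z=1, X=2, W=1, Y=0, V=1) weight 1/720
  (U=0, Z=1, X=2, W=1, Y=1, V=0) weight 1/144
  (U=0, Z=1, X=2, W=1, Y=1, V=1) weight 1/720
  (U=0, Z=2, X=1, W=0, Y=0, V=0) weight 1/324
  … 39 more
Group by W:
  weight(W=0) = 1/12
  weight(W=1) = 1/8
Total weight = 1/12 + 1/8 = 5/24
P(W=0 | obs) = 1/12 / 5/24 = 2/5
P(W=1 | obs) = 1/8 / 5/24 = 3/5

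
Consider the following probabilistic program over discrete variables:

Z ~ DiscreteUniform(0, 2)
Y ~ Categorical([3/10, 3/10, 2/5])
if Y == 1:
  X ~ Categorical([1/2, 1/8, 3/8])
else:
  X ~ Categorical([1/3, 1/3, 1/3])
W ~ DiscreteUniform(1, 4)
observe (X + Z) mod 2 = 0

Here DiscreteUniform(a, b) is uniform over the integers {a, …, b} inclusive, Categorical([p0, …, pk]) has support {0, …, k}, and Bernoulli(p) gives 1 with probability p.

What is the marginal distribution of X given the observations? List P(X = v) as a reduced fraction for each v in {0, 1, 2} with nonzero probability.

P(X=0) = 184/415, P(X=1) = 13/83, P(X=2) = 2/5

Enumerate traces; 60 have nonzero weight after conditioning:
  (Z=0, Y=0, X=0, W=1) weight 1/120
  (Z=0, Y=0, X=0, W=2) weight 1/120
  (Z=0, Y=0, X=0, W=3) weight 1/120
  (Z=0, Y=0, X=0, W=4) weight 1/120
  (Z=0, Y=0, X=2, W=1) weight 1/120
  (Z=0, Y=0, X=2, W=2) weight 1/120
  (Z=0, Y=0, X=2, W=3) weight 1/120
  (Z=0, Y=0, X=2, W=4) weight 1/120
  (Z=1, Y=0, X=1, W=1) weight 1/120
  … 51 more
Group by X:
  weight(X=0) = 23/90
  weight(X=1) = 13/144
  weight(X=2) = 83/360
Total weight = 23/90 + 13/144 + 83/360 = 83/144
P(X=0 | obs) = 23/90 / 83/144 = 184/415
P(X=1 | obs) = 13/144 / 83/144 = 13/83
P(X=2 | obs) = 83/360 / 83/144 = 2/5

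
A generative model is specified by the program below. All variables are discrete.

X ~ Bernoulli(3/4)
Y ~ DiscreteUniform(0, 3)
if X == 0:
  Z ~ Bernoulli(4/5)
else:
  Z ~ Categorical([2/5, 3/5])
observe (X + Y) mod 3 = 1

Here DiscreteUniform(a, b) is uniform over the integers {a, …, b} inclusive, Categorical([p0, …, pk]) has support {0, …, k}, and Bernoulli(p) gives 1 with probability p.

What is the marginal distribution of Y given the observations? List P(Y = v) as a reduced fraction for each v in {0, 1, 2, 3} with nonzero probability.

P(Y=0) = 3/7, P(Y=1) = 1/7, P(Y=3) = 3/7

Enumerate traces; 6 have nonzero weight after conditioning:
  (X=0, Y=1, Z=0) weight 1/80
  (X=0, Y=1, Z=1) weight 1/20
  (X=1, Y=0, Z=0) weight 3/40
  (X=1, Y=0, Z=1) weight 9/80
  (X=1, Y=3, Z=0) weight 3/40
  (X=1, Y=3, Z=1) weight 9/80
Group by Y:
  weight(Y=0) = 3/16
  weight(Y=1) = 1/16
  weight(Y=3) = 3/16
Total weight = 3/16 + 1/16 + 3/16 = 7/16
P(Y=0 | obs) = 3/16 / 7/16 = 3/7
P(Y=1 | obs) = 1/16 / 7/16 = 1/7
P(Y=3 | obs) = 3/16 / 7/16 = 3/7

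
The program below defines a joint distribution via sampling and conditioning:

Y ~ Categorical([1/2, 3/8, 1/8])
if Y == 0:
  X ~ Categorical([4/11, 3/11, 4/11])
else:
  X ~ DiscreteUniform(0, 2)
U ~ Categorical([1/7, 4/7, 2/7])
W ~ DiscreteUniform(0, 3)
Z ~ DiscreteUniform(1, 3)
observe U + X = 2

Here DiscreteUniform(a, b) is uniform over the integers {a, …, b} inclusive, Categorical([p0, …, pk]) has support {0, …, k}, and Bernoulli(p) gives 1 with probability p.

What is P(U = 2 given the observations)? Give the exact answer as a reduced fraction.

P(U = 2 | obs) = 46/149

Enumerate traces; 108 have nonzero weight after conditioning:
  (Y=0, X=0, U=2, W=0, Z=1) weight 1/231
  (Y=0, X=0, U=2, W=0, Z=2) weight 1/231
  (Y=0, X=0, U=2, W=0, Z=3) weight 1/231
  (Y=0, X=0, U=2, W=1, Z=1) weight 1/231
  (Y=0, X=0, U=2, W=1, Z=2) weight 1/231
  (Y=0, X=0, U=2, W=1, Z=3) weight 1/231
  (Y=0, X=0, U=2, W=2, Z=1) weight 1/231
  (Y=0, X=0, U=2, W=2, Z=2) weight 1/231
  (Y=0, X=1, U=1, W=0, Z=1) weight 1/154
  (Y=0, X=2, U=0, W=0, Z=1) weight 1/462
  … 98 more
Group by U:
  weight(U=0) = 23/462
  weight(U=1) = 40/231
  weight(U=2) = 23/231
Total weight = 23/462 + 40/231 + 23/231 = 149/462
P(U=0 | obs) = 23/462 / 149/462 = 23/149
P(U=1 | obs) = 40/231 / 149/462 = 80/149
P(U=2 | obs) = 23/231 / 149/462 = 46/149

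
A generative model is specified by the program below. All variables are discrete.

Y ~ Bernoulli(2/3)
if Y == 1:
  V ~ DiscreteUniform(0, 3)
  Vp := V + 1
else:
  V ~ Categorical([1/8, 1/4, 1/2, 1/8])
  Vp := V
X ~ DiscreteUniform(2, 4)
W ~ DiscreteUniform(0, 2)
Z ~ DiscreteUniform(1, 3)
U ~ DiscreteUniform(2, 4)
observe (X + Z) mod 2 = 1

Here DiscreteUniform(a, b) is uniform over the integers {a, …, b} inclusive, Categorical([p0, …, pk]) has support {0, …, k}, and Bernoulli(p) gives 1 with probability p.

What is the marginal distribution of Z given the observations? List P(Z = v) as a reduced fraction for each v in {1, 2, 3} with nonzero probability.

P(Z=1) = 2/5, P(Z=2) = 1/5, P(Z=3) = 2/5

Enumerate traces; 360 have nonzero weight after conditioning:
  (Y=0, V=0, X=2, W=0, Z=1, U=2) weight 1/1944
  (Y=0, V=0, X=2, W=0, Z=1, U=3) weight 1/1944
  (Y=0, V=0, X=2, W=0, Z=1, U=4) weight 1/1944
  (Y=0, V=0, X=2, W=0, Z=3, U=2) weight 1/1944
  (Y=0, V=0, X=2, W=0, Z=3, U=3) weight 1/1944
  (Y=0, V=0, X=2, W=0, Z=3, U=4) weight 1/1944
  (Y=0, V=0, X=2, W=1, Z=1, U=2) weight 1/1944
  (Y=0, V=0, X=2, W=1, Z=1, U=3) weight 1/1944
  (Y=0, V=0, X=3, W=0, Z=2, U=2) weight 1/1944
  … 351 more
Group by Z:
  weight(Z=1) = 2/9
  weight(Z=2) = 1/9
  weight(Z=3) = 2/9
Total weight = 2/9 + 1/9 + 2/9 = 5/9
P(Z=1 | obs) = 2/9 / 5/9 = 2/5
P(Z=2 | obs) = 1/9 / 5/9 = 1/5
P(Z=3 | obs) = 2/9 / 5/9 = 2/5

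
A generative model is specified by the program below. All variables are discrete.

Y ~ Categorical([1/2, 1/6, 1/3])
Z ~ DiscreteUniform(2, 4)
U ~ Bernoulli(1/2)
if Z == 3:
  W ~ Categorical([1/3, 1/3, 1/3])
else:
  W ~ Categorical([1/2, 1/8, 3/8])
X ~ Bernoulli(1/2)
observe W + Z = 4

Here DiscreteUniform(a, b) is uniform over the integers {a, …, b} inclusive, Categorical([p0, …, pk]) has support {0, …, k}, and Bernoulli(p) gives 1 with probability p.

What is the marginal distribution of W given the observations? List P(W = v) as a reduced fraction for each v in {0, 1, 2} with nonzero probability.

Enumerate traces; 36 have nonzero weight after conditioning:
  (Y=0, Z=2, U=0, W=2, X=0) weight 1/64
  (Y=0, Z=2, U=0, W=2, X=1) weight 1/64
  (Y=0, Z=2, U=1, W=2, X=0) weight 1/64
  (Y=0, Z=2, U=1, W=2, X=1) weight 1/64
  (Y=0, Z=3, U=0, W=1, X=0) weight 1/72
  (Y=0, Z=3, U=0, W=1, X=1) weight 1/72
  (Y=0, Z=3, U=1, W=1, X=0) weight 1/72
  (Y=0, Z=3, U=1, W=1, X=1) weight 1/72
  (Y=0, Z=4, U=0, W=0, X=0) weight 1/48
  … 27 more
Group by W:
  weight(W=0) = 1/6
  weight(W=1) = 1/9
  weight(W=2) = 1/8
Total weight = 1/6 + 1/9 + 1/8 = 29/72
P(W=0 | obs) = 1/6 / 29/72 = 12/29
P(W=1 | obs) = 1/9 / 29/72 = 8/29
P(W=2 | obs) = 1/8 / 29/72 = 9/29

P(W=0) = 12/29, P(W=1) = 8/29, P(W=2) = 9/29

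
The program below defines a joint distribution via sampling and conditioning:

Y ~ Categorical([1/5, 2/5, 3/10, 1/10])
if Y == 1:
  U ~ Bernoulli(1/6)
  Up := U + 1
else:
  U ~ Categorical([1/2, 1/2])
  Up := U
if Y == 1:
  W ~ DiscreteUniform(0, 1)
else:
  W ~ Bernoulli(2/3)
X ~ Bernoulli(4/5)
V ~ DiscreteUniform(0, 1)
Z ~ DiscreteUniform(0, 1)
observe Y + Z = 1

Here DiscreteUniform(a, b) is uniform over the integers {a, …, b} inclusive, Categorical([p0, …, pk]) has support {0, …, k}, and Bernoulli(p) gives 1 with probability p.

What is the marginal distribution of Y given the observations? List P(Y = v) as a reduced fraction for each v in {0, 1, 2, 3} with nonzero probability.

P(Y=0) = 1/3, P(Y=1) = 2/3

Enumerate traces; 32 have nonzero weight after conditioning:
  (Y=0, U=0, W=0, X=0, V=0, Z=1) weight 1/600
  (Y=0, U=0, W=0, X=0, V=1, Z=1) weight 1/600
  (Y=0, U=0, W=0, X=1, V=0, Z=1) weight 1/150
  (Y=0, U=0, W=0, X=1, V=1, Z=1) weight 1/150
  (Y=0, U=0, W=1, X=0, V=0, Z=1) weight 1/300
  (Y=0, U=0, W=1, X=0, V=1, Z=1) weight 1/300
  (Y=0, U=0, W=1, X=1, V=0, Z=1) weight 1/75
  (Y=0, U=0, W=1, X=1, V=1, Z=1) weight 1/75
  (Y=1, U=0, W=0, X=0, V=0, Z=0) weight 1/120
  … 23 more
Group by Y:
  weight(Y=0) = 1/10
  weight(Y=1) = 1/5
Total weight = 1/10 + 1/5 = 3/10
P(Y=0 | obs) = 1/10 / 3/10 = 1/3
P(Y=1 | obs) = 1/5 / 3/10 = 2/3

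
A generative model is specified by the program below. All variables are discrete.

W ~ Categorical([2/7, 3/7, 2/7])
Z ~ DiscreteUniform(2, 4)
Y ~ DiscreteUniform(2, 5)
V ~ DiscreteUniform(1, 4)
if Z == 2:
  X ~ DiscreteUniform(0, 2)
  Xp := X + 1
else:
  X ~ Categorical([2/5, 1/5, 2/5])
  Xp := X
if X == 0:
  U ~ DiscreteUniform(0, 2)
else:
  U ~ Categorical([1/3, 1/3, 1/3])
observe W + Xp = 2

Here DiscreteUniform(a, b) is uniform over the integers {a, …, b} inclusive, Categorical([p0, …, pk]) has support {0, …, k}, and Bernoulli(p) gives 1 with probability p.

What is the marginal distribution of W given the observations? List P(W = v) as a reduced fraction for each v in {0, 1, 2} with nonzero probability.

P(W=0) = 34/91, P(W=1) = 33/91, P(W=2) = 24/91

Enumerate traces; 384 have nonzero weight after conditioning:
  (W=0, Z=2, Y=2, V=1, X=1, U=0) weight 1/1512
  (W=0, Z=2, Y=2, V=1, X=1, U=1) weight 1/1512
  (W=0, Z=2, Y=2, V=1, X=1, U=2) weight 1/1512
  (W=0, Z=2, Y=2, V=2, X=1, U=0) weight 1/1512
  (W=0, Z=2, Y=2, V=2, X=1, U=1) weight 1/1512
  (W=0, Z=2, Y=2, V=2, X=1, U=2) weight 1/1512
  (W=0, Z=2, Y=2, V=3, X=1, U=0) weight 1/1512
  (W=0, Z=2, Y=2, V=3, X=1, U=1) weight 1/1512
  (W=1, Z=2, Y=2, V=1, X=0, U=0) weight 1/1008
  (W=2, Z=3, Y=2, V=1, X=0, U=0) weight 1/1260
  … 374 more
Group by W:
  weight(W=0) = 34/315
  weight(W=1) = 11/105
  weight(W=2) = 8/105
Total weight = 34/315 + 11/105 + 8/105 = 13/45
P(W=0 | obs) = 34/315 / 13/45 = 34/91
P(W=1 | obs) = 11/105 / 13/45 = 33/91
P(W=2 | obs) = 8/105 / 13/45 = 24/91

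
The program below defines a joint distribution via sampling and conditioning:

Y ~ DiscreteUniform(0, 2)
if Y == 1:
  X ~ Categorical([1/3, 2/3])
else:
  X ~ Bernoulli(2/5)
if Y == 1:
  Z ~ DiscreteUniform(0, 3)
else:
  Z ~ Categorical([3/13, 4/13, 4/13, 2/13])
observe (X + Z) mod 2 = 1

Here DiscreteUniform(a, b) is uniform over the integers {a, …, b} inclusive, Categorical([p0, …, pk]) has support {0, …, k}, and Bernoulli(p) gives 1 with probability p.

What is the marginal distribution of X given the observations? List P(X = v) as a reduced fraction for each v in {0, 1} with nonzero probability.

P(X=0) = 281/579, P(X=1) = 298/579

Enumerate traces; 12 have nonzero weight after conditioning:
  (Y=0, X=0, Z=1) weight 4/65
  (Y=0, X=0, Z=3) weight 2/65
  (Y=0, X=1, Z=0) weight 2/65
  (Y=0, X=1, Z=2) weight 8/195
  (Y=1, X=0, Z=1) weight 1/36
  (Y=1, X=0, Z=3) weight 1/36
  (Y=1, X=1, Z=0) weight 1/18
  (Y=1, X=1, Z=2) weight 1/18
  … 4 more
Group by X:
  weight(X=0) = 281/1170
  weight(X=1) = 149/585
Total weight = 281/1170 + 149/585 = 193/390
P(X=0 | obs) = 281/1170 / 193/390 = 281/579
P(X=1 | obs) = 149/585 / 193/390 = 298/579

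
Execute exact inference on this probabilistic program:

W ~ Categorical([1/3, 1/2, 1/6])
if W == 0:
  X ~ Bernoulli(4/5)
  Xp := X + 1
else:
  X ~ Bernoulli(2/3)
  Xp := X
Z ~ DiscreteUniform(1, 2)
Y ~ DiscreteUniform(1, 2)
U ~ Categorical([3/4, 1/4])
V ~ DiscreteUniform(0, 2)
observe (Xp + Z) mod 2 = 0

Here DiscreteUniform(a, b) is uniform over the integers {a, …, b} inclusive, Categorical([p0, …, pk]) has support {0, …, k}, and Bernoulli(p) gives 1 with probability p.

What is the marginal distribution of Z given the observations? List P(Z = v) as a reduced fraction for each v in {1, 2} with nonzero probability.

Enumerate traces; 72 have nonzero weight after conditioning:
  (W=0, X=0, Z=1, Y=1, U=0, V=0) weight 1/240
  (W=0, X=0, Z=1, Y=1, U=0, V=1) weight 1/240
  (W=0, X=0, Z=1, Y=1, U=0, V=2) weight 1/240
  (W=0, X=0, Z=1, Y=1, U=1, V=0) weight 1/720
  (W=0, X=0, Z=1, Y=1, U=1, V=1) weight 1/720
  (W=0, X=0, Z=1, Y=1, U=1, V=2) weight 1/720
  (W=0, X=0, Z=1, Y=2, U=0, V=0) weight 1/240
  (W=0, X=0, Z=1, Y=2, U=0, V=1) weight 1/240
  (W=0, X=1, Z=2, Y=1, U=0, V=0) weight 1/60
  … 63 more
Group by Z:
  weight(Z=1) = 23/90
  weight(Z=2) = 11/45
Total weight = 23/90 + 11/45 = 1/2
P(Z=1 | obs) = 23/90 / 1/2 = 23/45
P(Z=2 | obs) = 11/45 / 1/2 = 22/45

P(Z=1) = 23/45, P(Z=2) = 22/45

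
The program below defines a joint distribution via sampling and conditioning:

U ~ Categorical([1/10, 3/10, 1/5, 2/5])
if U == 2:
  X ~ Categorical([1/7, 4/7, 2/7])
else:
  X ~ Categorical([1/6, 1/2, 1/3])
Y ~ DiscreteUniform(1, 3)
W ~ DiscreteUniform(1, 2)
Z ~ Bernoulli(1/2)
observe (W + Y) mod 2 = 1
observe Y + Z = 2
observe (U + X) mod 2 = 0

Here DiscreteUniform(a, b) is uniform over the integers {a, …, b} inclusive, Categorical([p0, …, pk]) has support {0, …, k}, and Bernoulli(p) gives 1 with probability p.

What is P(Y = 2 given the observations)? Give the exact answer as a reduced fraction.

P(Y = 2 | obs) = 1/2

Enumerate traces; 12 have nonzero weight after conditioning:
  (U=0, X=0, Y=1, W=2, Z=1) weight 1/720
  (U=0, X=0, Y=2, W=1, Z=0) weight 1/720
  (U=0, X=2, Y=1, W=2, Z=1) weight 1/360
  (U=0, X=2, Y=2, W=1, Z=0) weight 1/360
  (U=1, X=1, Y=1, W=2, Z=1) weight 1/80
  (U=1, X=1, Y=2, W=1, Z=0) weight 1/80
  (U=2, X=0, Y=1, W=2, Z=1) weight 1/420
  (U=2, X=0, Y=2, W=1, Z=0) weight 1/420
  … 4 more
Group by Y:
  weight(Y=1) = 17/420
  weight(Y=2) = 17/420
Total weight = 17/420 + 17/420 = 17/210
P(Y=1 | obs) = 17/420 / 17/210 = 1/2
P(Y=2 | obs) = 17/420 / 17/210 = 1/2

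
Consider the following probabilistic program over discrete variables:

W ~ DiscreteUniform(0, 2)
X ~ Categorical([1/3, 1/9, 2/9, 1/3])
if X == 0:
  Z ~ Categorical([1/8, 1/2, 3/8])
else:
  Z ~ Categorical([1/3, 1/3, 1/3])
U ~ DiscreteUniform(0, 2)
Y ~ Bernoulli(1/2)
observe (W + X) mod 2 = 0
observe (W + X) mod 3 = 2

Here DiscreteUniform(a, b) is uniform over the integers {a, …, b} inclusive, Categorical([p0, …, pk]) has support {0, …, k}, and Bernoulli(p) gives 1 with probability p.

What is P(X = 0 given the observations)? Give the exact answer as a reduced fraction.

P(X = 0 | obs) = 1/2

Enumerate traces; 54 have nonzero weight after conditioning:
  (W=0, X=2, Z=0, U=0, Y=0) weight 1/243
  (W=0, X=2, Z=0, U=0, Y=1) weight 1/243
  (W=0, X=2, Z=0, U=1, Y=0) weight 1/243
  (W=0, X=2, Z=0, U=1, Y=1) weight 1/243
  (W=0, X=2, Z=0, U=2, Y=0) weight 1/243
  (W=0, X=2, Z=0, U=2, Y=1) weight 1/243
  (W=0, X=2, Z=1, U=0, Y=0) weight 1/243
  (W=0, X=2, Z=1, U=0, Y=1) weight 1/243
  (W=1, X=1, Z=0, U=0, Y=0) weight 1/486
  (W=2, X=0, Z=0, U=0, Y=0) weight 1/432
  … 44 more
Group by X:
  weight(X=0) = 1/9
  weight(X=1) = 1/27
  weight(X=2) = 2/27
Total weight = 1/9 + 1/27 + 2/27 = 2/9
P(X=0 | obs) = 1/9 / 2/9 = 1/2
P(X=1 | obs) = 1/27 / 2/9 = 1/6
P(X=2 | obs) = 2/27 / 2/9 = 1/3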